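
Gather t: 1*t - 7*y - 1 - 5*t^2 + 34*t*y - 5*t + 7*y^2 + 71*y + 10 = -5*t^2 + t*(34*y - 4) + 7*y^2 + 64*y + 9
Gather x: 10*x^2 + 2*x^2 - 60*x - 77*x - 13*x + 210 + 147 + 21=12*x^2 - 150*x + 378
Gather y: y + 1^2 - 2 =y - 1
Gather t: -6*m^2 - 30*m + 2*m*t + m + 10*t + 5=-6*m^2 - 29*m + t*(2*m + 10) + 5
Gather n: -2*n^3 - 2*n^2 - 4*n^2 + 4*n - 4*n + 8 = -2*n^3 - 6*n^2 + 8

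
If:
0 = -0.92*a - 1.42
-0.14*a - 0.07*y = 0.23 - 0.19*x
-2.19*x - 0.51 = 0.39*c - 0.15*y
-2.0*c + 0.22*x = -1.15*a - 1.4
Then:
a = -1.54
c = -0.22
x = -0.26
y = -0.89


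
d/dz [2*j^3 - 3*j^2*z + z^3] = -3*j^2 + 3*z^2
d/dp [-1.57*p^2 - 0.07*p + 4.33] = -3.14*p - 0.07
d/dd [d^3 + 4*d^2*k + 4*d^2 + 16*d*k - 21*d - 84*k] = 3*d^2 + 8*d*k + 8*d + 16*k - 21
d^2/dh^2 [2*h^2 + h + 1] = 4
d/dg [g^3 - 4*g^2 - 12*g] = 3*g^2 - 8*g - 12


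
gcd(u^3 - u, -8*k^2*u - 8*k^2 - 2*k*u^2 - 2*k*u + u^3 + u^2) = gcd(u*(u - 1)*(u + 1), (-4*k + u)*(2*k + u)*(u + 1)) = u + 1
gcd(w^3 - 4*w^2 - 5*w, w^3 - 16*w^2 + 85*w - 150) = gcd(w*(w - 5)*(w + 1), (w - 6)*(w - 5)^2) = w - 5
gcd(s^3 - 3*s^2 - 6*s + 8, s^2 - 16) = s - 4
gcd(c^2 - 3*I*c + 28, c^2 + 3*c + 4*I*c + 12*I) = c + 4*I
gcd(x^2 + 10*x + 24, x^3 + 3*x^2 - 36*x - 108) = x + 6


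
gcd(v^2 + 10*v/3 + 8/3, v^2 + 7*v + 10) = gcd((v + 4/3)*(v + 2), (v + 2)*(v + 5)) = v + 2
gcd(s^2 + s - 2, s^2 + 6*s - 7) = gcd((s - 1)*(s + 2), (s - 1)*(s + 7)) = s - 1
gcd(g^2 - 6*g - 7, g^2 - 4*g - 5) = g + 1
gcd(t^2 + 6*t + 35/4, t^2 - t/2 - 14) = t + 7/2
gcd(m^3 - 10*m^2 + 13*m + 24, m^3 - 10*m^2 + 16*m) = m - 8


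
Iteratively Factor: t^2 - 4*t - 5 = (t + 1)*(t - 5)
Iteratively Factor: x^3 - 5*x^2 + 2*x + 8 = (x - 2)*(x^2 - 3*x - 4) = (x - 2)*(x + 1)*(x - 4)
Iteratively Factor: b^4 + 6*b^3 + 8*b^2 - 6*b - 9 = (b + 3)*(b^3 + 3*b^2 - b - 3) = (b + 3)^2*(b^2 - 1) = (b - 1)*(b + 3)^2*(b + 1)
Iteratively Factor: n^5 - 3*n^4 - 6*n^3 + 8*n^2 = (n)*(n^4 - 3*n^3 - 6*n^2 + 8*n) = n^2*(n^3 - 3*n^2 - 6*n + 8) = n^2*(n + 2)*(n^2 - 5*n + 4) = n^2*(n - 4)*(n + 2)*(n - 1)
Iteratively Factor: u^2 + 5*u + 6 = (u + 2)*(u + 3)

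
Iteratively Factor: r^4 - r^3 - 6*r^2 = (r - 3)*(r^3 + 2*r^2) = r*(r - 3)*(r^2 + 2*r) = r^2*(r - 3)*(r + 2)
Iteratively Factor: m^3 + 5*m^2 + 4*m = (m)*(m^2 + 5*m + 4) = m*(m + 4)*(m + 1)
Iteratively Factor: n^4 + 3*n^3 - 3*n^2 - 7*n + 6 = (n - 1)*(n^3 + 4*n^2 + n - 6) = (n - 1)*(n + 2)*(n^2 + 2*n - 3) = (n - 1)^2*(n + 2)*(n + 3)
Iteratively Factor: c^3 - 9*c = (c + 3)*(c^2 - 3*c) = c*(c + 3)*(c - 3)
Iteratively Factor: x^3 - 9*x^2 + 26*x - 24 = (x - 3)*(x^2 - 6*x + 8) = (x - 3)*(x - 2)*(x - 4)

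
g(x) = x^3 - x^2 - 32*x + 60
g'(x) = 3*x^2 - 2*x - 32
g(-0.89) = 86.98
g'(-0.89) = -27.84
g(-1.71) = 106.80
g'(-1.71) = -19.81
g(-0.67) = 80.69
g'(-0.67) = -29.31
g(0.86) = 32.38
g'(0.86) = -31.50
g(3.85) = -20.96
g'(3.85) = 4.77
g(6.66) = 97.93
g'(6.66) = 87.75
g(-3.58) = 115.86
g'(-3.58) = 13.61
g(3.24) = -20.17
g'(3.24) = -6.99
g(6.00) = 48.00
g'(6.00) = 64.00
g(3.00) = -18.00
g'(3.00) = -11.00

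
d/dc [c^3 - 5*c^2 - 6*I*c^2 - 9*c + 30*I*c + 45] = 3*c^2 - 10*c - 12*I*c - 9 + 30*I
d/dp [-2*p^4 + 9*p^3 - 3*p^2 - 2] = p*(-8*p^2 + 27*p - 6)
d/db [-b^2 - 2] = -2*b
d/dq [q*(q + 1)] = 2*q + 1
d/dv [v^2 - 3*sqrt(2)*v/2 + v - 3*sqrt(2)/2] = 2*v - 3*sqrt(2)/2 + 1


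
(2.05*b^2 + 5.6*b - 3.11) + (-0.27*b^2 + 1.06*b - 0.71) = 1.78*b^2 + 6.66*b - 3.82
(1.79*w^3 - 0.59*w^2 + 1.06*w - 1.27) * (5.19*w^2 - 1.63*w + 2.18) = 9.2901*w^5 - 5.9798*w^4 + 10.3653*w^3 - 9.6053*w^2 + 4.3809*w - 2.7686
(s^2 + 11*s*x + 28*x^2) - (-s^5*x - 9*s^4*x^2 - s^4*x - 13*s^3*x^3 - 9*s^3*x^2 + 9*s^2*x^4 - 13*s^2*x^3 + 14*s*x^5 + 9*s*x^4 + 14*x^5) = s^5*x + 9*s^4*x^2 + s^4*x + 13*s^3*x^3 + 9*s^3*x^2 - 9*s^2*x^4 + 13*s^2*x^3 + s^2 - 14*s*x^5 - 9*s*x^4 + 11*s*x - 14*x^5 + 28*x^2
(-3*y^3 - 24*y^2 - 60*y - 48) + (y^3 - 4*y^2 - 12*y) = -2*y^3 - 28*y^2 - 72*y - 48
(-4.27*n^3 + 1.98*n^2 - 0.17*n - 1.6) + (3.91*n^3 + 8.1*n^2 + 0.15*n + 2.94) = -0.359999999999999*n^3 + 10.08*n^2 - 0.02*n + 1.34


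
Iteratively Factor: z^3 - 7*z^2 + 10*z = (z)*(z^2 - 7*z + 10) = z*(z - 2)*(z - 5)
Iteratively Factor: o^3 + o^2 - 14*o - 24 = (o + 3)*(o^2 - 2*o - 8) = (o - 4)*(o + 3)*(o + 2)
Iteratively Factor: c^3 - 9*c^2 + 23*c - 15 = (c - 3)*(c^2 - 6*c + 5) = (c - 3)*(c - 1)*(c - 5)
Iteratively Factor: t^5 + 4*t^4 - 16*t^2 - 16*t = (t + 2)*(t^4 + 2*t^3 - 4*t^2 - 8*t) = (t - 2)*(t + 2)*(t^3 + 4*t^2 + 4*t) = (t - 2)*(t + 2)^2*(t^2 + 2*t) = t*(t - 2)*(t + 2)^2*(t + 2)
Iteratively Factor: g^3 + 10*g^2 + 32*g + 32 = (g + 4)*(g^2 + 6*g + 8) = (g + 4)^2*(g + 2)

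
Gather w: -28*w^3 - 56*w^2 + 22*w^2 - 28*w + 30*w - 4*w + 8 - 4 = -28*w^3 - 34*w^2 - 2*w + 4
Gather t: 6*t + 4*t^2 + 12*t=4*t^2 + 18*t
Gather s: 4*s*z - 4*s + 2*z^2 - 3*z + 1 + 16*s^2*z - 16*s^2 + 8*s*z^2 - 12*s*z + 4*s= s^2*(16*z - 16) + s*(8*z^2 - 8*z) + 2*z^2 - 3*z + 1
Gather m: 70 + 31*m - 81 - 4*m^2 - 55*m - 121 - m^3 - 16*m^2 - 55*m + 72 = -m^3 - 20*m^2 - 79*m - 60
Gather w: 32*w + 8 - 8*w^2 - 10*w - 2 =-8*w^2 + 22*w + 6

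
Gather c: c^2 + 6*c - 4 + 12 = c^2 + 6*c + 8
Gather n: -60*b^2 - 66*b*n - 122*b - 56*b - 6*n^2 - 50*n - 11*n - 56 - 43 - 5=-60*b^2 - 178*b - 6*n^2 + n*(-66*b - 61) - 104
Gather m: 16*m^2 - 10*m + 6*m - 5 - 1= 16*m^2 - 4*m - 6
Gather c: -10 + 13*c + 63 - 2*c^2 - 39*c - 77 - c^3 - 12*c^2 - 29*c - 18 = -c^3 - 14*c^2 - 55*c - 42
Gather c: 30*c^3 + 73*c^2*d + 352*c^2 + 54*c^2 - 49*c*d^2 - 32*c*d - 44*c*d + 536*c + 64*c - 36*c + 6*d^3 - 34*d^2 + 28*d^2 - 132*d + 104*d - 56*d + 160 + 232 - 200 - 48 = 30*c^3 + c^2*(73*d + 406) + c*(-49*d^2 - 76*d + 564) + 6*d^3 - 6*d^2 - 84*d + 144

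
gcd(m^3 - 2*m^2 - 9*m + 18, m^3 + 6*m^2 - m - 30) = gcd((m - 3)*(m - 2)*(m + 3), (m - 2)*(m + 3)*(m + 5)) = m^2 + m - 6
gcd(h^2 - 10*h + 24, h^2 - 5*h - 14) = 1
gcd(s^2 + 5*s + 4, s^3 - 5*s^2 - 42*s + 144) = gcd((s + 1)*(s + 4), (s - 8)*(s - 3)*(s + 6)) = 1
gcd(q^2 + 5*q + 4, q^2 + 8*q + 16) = q + 4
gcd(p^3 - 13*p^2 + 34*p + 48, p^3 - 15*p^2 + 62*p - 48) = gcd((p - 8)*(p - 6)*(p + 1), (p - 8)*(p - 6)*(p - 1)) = p^2 - 14*p + 48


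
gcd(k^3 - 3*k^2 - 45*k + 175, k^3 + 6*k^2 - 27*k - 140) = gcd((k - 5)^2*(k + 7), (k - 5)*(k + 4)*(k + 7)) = k^2 + 2*k - 35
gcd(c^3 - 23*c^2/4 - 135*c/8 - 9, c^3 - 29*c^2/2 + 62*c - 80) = c - 8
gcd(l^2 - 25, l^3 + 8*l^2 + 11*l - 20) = l + 5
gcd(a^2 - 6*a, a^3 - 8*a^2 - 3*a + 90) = a - 6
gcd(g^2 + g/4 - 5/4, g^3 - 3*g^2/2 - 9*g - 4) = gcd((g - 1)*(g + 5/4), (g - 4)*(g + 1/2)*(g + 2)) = 1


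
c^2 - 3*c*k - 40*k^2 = (c - 8*k)*(c + 5*k)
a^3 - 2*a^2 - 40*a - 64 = (a - 8)*(a + 2)*(a + 4)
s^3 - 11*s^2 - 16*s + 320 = (s - 8)^2*(s + 5)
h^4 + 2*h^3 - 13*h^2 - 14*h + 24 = (h - 3)*(h - 1)*(h + 2)*(h + 4)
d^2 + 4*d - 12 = (d - 2)*(d + 6)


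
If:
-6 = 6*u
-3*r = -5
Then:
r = 5/3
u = -1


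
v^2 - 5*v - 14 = (v - 7)*(v + 2)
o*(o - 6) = o^2 - 6*o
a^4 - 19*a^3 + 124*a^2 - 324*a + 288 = (a - 8)*(a - 6)*(a - 3)*(a - 2)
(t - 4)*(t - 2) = t^2 - 6*t + 8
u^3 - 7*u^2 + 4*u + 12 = (u - 6)*(u - 2)*(u + 1)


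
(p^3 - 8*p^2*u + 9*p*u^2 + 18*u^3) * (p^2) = p^5 - 8*p^4*u + 9*p^3*u^2 + 18*p^2*u^3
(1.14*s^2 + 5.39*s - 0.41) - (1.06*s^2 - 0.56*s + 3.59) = 0.0799999999999998*s^2 + 5.95*s - 4.0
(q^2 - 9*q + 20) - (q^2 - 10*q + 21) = q - 1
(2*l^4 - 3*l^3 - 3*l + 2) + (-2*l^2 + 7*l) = 2*l^4 - 3*l^3 - 2*l^2 + 4*l + 2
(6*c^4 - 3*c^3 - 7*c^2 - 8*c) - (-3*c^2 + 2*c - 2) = 6*c^4 - 3*c^3 - 4*c^2 - 10*c + 2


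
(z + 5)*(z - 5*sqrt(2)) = z^2 - 5*sqrt(2)*z + 5*z - 25*sqrt(2)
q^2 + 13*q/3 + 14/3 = (q + 2)*(q + 7/3)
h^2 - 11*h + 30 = (h - 6)*(h - 5)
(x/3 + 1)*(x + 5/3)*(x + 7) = x^3/3 + 35*x^2/9 + 113*x/9 + 35/3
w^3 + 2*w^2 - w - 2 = (w - 1)*(w + 1)*(w + 2)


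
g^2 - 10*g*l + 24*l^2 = (g - 6*l)*(g - 4*l)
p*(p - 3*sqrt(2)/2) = p^2 - 3*sqrt(2)*p/2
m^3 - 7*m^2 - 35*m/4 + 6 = (m - 8)*(m - 1/2)*(m + 3/2)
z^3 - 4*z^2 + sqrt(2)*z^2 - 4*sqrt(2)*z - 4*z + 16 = (z - 4)*(z - sqrt(2))*(z + 2*sqrt(2))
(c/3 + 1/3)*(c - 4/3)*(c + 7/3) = c^3/3 + 2*c^2/3 - 19*c/27 - 28/27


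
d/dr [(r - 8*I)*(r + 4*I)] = 2*r - 4*I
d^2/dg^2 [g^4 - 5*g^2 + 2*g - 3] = 12*g^2 - 10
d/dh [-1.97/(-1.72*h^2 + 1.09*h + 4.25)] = (2.1473 - 6.7768*h)/(-1.72*h^2 + 1.09*h + 4.25)^2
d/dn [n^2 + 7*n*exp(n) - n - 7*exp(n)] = 7*n*exp(n) + 2*n - 1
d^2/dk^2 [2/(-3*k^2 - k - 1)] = 4*(9*k^2 + 3*k - (6*k + 1)^2 + 3)/(3*k^2 + k + 1)^3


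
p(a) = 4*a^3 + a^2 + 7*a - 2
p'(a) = 12*a^2 + 2*a + 7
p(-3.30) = -157.96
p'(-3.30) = 131.08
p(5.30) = 658.70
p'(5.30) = 354.68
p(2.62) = 95.14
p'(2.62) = 94.61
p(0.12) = -1.14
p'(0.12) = 7.41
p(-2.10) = -49.33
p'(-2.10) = 55.72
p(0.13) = -1.06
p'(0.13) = 7.46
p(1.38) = 20.08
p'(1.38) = 32.61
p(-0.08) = -2.56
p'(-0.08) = 6.92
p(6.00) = 940.00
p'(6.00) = 451.00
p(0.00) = -2.00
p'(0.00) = 7.00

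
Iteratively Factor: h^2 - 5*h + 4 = (h - 4)*(h - 1)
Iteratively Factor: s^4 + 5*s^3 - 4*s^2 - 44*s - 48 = (s + 2)*(s^3 + 3*s^2 - 10*s - 24) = (s + 2)*(s + 4)*(s^2 - s - 6) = (s - 3)*(s + 2)*(s + 4)*(s + 2)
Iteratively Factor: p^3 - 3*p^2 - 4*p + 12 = (p - 2)*(p^2 - p - 6) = (p - 3)*(p - 2)*(p + 2)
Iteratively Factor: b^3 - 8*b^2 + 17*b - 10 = (b - 2)*(b^2 - 6*b + 5) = (b - 2)*(b - 1)*(b - 5)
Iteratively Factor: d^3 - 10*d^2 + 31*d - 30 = (d - 5)*(d^2 - 5*d + 6) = (d - 5)*(d - 3)*(d - 2)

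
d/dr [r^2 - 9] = 2*r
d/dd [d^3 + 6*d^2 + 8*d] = 3*d^2 + 12*d + 8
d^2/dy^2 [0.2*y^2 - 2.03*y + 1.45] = 0.400000000000000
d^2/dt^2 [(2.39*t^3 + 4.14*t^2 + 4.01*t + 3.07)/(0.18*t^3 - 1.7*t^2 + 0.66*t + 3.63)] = (1.730952*t^6 - 0.924048000000013*t^5 - 27.859248*t^4 + 10.192948*t^3 + 211.6239*t^2 + 304.728138*t + 130.45494)/(0.005832*t^9 - 0.16524*t^8 + 1.624752*t^7 - 5.771924*t^6 - 0.707256000000001*t^5 + 31.838004*t^4 - 17.034138*t^3 - 62.458506*t^2 + 26.090262*t + 47.832147)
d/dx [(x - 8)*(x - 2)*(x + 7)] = 3*x^2 - 6*x - 54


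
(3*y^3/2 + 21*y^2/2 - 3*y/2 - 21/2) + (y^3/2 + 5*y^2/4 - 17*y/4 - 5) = 2*y^3 + 47*y^2/4 - 23*y/4 - 31/2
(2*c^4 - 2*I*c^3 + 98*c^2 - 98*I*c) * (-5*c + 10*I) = -10*c^5 + 30*I*c^4 - 470*c^3 + 1470*I*c^2 + 980*c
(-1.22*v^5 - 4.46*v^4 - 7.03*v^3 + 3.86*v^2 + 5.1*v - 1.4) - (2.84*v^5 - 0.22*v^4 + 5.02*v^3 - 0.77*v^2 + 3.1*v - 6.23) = -4.06*v^5 - 4.24*v^4 - 12.05*v^3 + 4.63*v^2 + 2.0*v + 4.83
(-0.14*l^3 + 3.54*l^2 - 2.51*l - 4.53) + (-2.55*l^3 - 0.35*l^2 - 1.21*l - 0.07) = -2.69*l^3 + 3.19*l^2 - 3.72*l - 4.6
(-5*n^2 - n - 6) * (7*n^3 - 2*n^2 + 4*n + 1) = -35*n^5 + 3*n^4 - 60*n^3 + 3*n^2 - 25*n - 6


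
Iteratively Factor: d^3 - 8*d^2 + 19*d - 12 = (d - 1)*(d^2 - 7*d + 12) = (d - 3)*(d - 1)*(d - 4)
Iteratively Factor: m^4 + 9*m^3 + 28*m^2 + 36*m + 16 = (m + 1)*(m^3 + 8*m^2 + 20*m + 16) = (m + 1)*(m + 2)*(m^2 + 6*m + 8) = (m + 1)*(m + 2)^2*(m + 4)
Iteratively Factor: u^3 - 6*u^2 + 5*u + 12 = (u - 4)*(u^2 - 2*u - 3) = (u - 4)*(u + 1)*(u - 3)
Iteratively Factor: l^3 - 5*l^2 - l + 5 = (l - 5)*(l^2 - 1) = (l - 5)*(l - 1)*(l + 1)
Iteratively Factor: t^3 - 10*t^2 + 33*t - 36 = (t - 3)*(t^2 - 7*t + 12) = (t - 3)^2*(t - 4)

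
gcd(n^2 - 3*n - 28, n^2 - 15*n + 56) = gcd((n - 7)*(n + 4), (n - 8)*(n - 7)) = n - 7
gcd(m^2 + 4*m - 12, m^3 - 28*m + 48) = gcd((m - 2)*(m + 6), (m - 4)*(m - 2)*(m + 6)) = m^2 + 4*m - 12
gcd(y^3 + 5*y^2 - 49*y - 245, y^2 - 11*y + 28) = y - 7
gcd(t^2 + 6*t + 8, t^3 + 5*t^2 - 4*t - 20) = t + 2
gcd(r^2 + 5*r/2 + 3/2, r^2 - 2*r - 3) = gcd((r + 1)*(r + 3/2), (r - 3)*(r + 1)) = r + 1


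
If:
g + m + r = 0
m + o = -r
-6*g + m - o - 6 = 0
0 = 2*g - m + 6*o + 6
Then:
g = 0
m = 6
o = 0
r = -6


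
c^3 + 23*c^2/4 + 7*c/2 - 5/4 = (c - 1/4)*(c + 1)*(c + 5)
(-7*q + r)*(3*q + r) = -21*q^2 - 4*q*r + r^2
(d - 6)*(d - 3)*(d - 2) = d^3 - 11*d^2 + 36*d - 36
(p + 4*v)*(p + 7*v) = p^2 + 11*p*v + 28*v^2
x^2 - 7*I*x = x*(x - 7*I)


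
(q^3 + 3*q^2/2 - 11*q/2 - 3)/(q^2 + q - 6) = q + 1/2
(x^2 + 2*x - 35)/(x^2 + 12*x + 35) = (x - 5)/(x + 5)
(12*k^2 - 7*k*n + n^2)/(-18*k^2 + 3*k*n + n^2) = (-4*k + n)/(6*k + n)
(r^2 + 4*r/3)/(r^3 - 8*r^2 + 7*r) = (r + 4/3)/(r^2 - 8*r + 7)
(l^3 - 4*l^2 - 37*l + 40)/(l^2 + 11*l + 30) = (l^2 - 9*l + 8)/(l + 6)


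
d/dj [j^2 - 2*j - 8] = 2*j - 2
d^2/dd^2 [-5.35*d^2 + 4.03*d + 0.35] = -10.7000000000000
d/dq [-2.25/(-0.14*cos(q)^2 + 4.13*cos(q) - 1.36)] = (0.63*cos(q) - 9.2925)*sin(q)/(0.14*cos(q)^2 - 4.13*cos(q) + 1.36)^2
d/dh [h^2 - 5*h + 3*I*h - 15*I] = 2*h - 5 + 3*I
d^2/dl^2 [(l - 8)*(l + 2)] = 2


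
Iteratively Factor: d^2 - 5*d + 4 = (d - 4)*(d - 1)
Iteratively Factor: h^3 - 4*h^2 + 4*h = (h - 2)*(h^2 - 2*h) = (h - 2)^2*(h)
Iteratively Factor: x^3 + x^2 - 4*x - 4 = (x + 2)*(x^2 - x - 2) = (x - 2)*(x + 2)*(x + 1)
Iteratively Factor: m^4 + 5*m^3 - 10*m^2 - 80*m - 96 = (m + 3)*(m^3 + 2*m^2 - 16*m - 32) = (m + 2)*(m + 3)*(m^2 - 16) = (m + 2)*(m + 3)*(m + 4)*(m - 4)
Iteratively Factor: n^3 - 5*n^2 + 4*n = (n - 1)*(n^2 - 4*n) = (n - 4)*(n - 1)*(n)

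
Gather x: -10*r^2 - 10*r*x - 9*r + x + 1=-10*r^2 - 9*r + x*(1 - 10*r) + 1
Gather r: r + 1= r + 1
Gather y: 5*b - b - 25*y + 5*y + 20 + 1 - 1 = 4*b - 20*y + 20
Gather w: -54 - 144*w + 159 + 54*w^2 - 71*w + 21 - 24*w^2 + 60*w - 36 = 30*w^2 - 155*w + 90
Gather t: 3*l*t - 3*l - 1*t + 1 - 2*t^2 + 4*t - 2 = -3*l - 2*t^2 + t*(3*l + 3) - 1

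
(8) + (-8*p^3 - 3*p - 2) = -8*p^3 - 3*p + 6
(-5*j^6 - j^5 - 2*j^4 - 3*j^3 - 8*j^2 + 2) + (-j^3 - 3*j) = -5*j^6 - j^5 - 2*j^4 - 4*j^3 - 8*j^2 - 3*j + 2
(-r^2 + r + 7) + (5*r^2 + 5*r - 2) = 4*r^2 + 6*r + 5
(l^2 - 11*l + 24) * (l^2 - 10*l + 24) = l^4 - 21*l^3 + 158*l^2 - 504*l + 576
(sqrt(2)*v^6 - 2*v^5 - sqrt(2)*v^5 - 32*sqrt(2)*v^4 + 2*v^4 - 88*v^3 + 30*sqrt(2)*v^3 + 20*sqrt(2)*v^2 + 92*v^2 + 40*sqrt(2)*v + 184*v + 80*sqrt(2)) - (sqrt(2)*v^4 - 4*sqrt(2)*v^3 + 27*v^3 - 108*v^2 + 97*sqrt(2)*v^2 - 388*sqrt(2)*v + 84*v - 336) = sqrt(2)*v^6 - 2*v^5 - sqrt(2)*v^5 - 33*sqrt(2)*v^4 + 2*v^4 - 115*v^3 + 34*sqrt(2)*v^3 - 77*sqrt(2)*v^2 + 200*v^2 + 100*v + 428*sqrt(2)*v + 80*sqrt(2) + 336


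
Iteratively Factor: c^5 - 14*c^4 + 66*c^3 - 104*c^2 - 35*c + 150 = (c - 5)*(c^4 - 9*c^3 + 21*c^2 + c - 30) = (c - 5)^2*(c^3 - 4*c^2 + c + 6) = (c - 5)^2*(c - 3)*(c^2 - c - 2) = (c - 5)^2*(c - 3)*(c + 1)*(c - 2)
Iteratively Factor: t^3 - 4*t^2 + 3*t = (t)*(t^2 - 4*t + 3) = t*(t - 3)*(t - 1)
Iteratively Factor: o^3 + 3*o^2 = (o)*(o^2 + 3*o) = o^2*(o + 3)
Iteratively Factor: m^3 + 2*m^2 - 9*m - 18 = (m - 3)*(m^2 + 5*m + 6) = (m - 3)*(m + 3)*(m + 2)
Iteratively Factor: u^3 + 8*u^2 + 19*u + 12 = (u + 4)*(u^2 + 4*u + 3) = (u + 1)*(u + 4)*(u + 3)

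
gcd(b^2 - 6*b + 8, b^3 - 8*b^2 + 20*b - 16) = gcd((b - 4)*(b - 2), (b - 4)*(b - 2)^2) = b^2 - 6*b + 8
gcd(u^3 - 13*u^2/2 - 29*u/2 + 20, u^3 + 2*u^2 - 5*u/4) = u + 5/2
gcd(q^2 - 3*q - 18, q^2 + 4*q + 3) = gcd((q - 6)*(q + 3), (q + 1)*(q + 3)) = q + 3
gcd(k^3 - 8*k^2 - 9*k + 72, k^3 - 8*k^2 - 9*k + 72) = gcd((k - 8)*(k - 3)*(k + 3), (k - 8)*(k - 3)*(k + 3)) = k^3 - 8*k^2 - 9*k + 72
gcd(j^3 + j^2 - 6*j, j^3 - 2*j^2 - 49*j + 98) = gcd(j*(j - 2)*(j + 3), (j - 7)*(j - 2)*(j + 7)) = j - 2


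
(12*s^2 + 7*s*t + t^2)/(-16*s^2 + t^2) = (-3*s - t)/(4*s - t)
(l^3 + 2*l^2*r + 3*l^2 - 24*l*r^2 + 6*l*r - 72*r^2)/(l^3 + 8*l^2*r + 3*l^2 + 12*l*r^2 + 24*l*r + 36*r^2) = (l - 4*r)/(l + 2*r)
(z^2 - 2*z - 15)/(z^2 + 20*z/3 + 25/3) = 3*(z^2 - 2*z - 15)/(3*z^2 + 20*z + 25)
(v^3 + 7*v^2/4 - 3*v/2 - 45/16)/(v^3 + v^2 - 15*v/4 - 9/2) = (v - 5/4)/(v - 2)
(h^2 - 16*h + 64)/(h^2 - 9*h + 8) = (h - 8)/(h - 1)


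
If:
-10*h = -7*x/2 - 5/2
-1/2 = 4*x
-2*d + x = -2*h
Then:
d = 23/160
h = 33/160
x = -1/8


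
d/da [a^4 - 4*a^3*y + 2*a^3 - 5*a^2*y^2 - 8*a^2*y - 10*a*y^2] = 4*a^3 - 12*a^2*y + 6*a^2 - 10*a*y^2 - 16*a*y - 10*y^2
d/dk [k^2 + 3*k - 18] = 2*k + 3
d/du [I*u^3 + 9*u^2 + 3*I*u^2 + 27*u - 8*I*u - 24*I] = 3*I*u^2 + 6*u*(3 + I) + 27 - 8*I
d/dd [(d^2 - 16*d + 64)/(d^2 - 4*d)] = 4*(3*d^2 - 32*d + 64)/(d^2*(d^2 - 8*d + 16))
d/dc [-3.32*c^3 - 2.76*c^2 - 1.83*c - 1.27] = -9.96*c^2 - 5.52*c - 1.83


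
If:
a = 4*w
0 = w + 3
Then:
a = -12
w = -3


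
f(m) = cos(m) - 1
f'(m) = -sin(m)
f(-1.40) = -0.83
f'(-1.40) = 0.99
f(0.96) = -0.43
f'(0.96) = -0.82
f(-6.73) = -0.10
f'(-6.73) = 0.43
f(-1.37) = -0.80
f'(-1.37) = 0.98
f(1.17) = -0.61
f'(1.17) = -0.92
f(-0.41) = -0.08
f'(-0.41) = 0.40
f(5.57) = -0.24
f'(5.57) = 0.65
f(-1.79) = -1.22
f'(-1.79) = 0.98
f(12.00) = -0.16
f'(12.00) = 0.54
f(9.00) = -1.91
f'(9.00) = -0.41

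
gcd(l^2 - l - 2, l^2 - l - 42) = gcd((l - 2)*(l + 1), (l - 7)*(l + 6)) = 1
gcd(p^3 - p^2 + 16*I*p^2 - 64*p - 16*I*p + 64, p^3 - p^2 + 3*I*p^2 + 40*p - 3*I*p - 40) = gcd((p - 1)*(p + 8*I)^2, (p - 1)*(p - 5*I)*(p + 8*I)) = p^2 + p*(-1 + 8*I) - 8*I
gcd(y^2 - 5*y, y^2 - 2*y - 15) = y - 5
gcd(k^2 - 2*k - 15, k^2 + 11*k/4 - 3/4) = k + 3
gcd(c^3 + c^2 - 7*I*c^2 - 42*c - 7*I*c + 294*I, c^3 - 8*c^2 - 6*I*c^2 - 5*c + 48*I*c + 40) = 1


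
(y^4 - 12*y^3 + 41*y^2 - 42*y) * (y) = y^5 - 12*y^4 + 41*y^3 - 42*y^2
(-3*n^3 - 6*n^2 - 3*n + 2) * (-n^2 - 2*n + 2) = 3*n^5 + 12*n^4 + 9*n^3 - 8*n^2 - 10*n + 4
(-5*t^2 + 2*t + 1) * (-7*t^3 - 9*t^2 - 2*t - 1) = 35*t^5 + 31*t^4 - 15*t^3 - 8*t^2 - 4*t - 1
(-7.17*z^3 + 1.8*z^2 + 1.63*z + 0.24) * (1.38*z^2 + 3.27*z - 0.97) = -9.8946*z^5 - 20.9619*z^4 + 15.0903*z^3 + 3.9153*z^2 - 0.7963*z - 0.2328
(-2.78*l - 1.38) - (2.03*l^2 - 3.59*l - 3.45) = -2.03*l^2 + 0.81*l + 2.07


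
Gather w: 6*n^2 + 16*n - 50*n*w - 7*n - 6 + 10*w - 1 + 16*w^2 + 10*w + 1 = 6*n^2 + 9*n + 16*w^2 + w*(20 - 50*n) - 6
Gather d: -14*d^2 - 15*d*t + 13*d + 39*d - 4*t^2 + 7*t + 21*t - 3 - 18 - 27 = -14*d^2 + d*(52 - 15*t) - 4*t^2 + 28*t - 48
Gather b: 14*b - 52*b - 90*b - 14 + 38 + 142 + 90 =256 - 128*b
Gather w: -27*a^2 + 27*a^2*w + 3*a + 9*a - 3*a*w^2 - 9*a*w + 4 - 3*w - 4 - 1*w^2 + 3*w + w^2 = -27*a^2 - 3*a*w^2 + 12*a + w*(27*a^2 - 9*a)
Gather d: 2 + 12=14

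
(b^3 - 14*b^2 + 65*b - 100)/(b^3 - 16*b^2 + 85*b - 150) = (b - 4)/(b - 6)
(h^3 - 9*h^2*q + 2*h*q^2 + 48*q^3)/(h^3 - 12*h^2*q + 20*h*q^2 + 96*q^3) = (-h + 3*q)/(-h + 6*q)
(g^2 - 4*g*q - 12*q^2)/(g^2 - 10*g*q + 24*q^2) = (-g - 2*q)/(-g + 4*q)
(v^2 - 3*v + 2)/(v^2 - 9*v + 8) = (v - 2)/(v - 8)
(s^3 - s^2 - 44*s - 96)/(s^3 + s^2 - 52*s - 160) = (s + 3)/(s + 5)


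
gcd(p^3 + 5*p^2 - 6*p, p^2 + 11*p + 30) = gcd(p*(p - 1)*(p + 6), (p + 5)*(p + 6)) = p + 6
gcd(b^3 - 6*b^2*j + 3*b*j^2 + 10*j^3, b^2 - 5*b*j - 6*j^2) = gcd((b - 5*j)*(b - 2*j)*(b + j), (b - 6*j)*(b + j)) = b + j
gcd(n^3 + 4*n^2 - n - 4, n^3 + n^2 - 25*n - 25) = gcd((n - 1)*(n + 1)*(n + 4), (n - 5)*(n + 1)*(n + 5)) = n + 1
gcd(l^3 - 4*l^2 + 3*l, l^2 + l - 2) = l - 1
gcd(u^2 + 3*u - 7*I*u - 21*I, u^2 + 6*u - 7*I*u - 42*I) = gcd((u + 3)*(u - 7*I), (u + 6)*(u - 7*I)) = u - 7*I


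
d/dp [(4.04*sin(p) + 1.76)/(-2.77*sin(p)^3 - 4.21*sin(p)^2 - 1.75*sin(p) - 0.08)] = (22.3816*sin(p)^3 + 31.634*sin(p)^2 + 14.8192*sin(p) + 2.7568)*cos(p)/(7.6729*sin(p)^6 + 23.3234*sin(p)^5 + 27.4191*sin(p)^4 + 15.1782*sin(p)^3 + 3.7361*sin(p)^2 + 0.28*sin(p) + 0.0064)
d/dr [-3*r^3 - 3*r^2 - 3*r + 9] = -9*r^2 - 6*r - 3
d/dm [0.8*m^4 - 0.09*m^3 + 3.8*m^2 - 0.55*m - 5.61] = 3.2*m^3 - 0.27*m^2 + 7.6*m - 0.55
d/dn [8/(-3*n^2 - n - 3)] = 8*(6*n + 1)/(3*n^2 + n + 3)^2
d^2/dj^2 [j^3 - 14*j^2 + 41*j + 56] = 6*j - 28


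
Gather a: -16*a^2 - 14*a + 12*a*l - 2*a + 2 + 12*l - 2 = -16*a^2 + a*(12*l - 16) + 12*l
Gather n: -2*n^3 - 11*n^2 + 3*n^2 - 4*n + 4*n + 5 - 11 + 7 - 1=-2*n^3 - 8*n^2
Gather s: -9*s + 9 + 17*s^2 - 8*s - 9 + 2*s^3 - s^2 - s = 2*s^3 + 16*s^2 - 18*s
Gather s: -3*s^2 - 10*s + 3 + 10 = -3*s^2 - 10*s + 13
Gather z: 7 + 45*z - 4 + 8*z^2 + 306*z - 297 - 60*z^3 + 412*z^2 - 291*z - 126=-60*z^3 + 420*z^2 + 60*z - 420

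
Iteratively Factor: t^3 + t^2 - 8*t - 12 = (t + 2)*(t^2 - t - 6) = (t + 2)^2*(t - 3)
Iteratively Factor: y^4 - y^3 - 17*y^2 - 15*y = (y)*(y^3 - y^2 - 17*y - 15) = y*(y - 5)*(y^2 + 4*y + 3) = y*(y - 5)*(y + 1)*(y + 3)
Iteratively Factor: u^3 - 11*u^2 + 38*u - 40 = (u - 2)*(u^2 - 9*u + 20) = (u - 5)*(u - 2)*(u - 4)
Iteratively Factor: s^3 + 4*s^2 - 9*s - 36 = (s + 4)*(s^2 - 9) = (s - 3)*(s + 4)*(s + 3)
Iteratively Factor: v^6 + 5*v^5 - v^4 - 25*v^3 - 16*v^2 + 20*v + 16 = (v + 1)*(v^5 + 4*v^4 - 5*v^3 - 20*v^2 + 4*v + 16) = (v - 2)*(v + 1)*(v^4 + 6*v^3 + 7*v^2 - 6*v - 8) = (v - 2)*(v + 1)^2*(v^3 + 5*v^2 + 2*v - 8) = (v - 2)*(v - 1)*(v + 1)^2*(v^2 + 6*v + 8) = (v - 2)*(v - 1)*(v + 1)^2*(v + 2)*(v + 4)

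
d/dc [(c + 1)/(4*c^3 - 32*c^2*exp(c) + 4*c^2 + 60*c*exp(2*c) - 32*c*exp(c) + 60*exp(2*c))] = (4*c*exp(c) - c - 15*exp(2*c) + 4*exp(c))/(2*(c^4 - 16*c^3*exp(c) + 94*c^2*exp(2*c) - 240*c*exp(3*c) + 225*exp(4*c)))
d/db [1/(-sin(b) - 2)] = cos(b)/(sin(b) + 2)^2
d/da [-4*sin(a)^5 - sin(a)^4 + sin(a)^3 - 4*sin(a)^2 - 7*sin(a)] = (-20*sin(a)^4 - 4*sin(a)^3 + 3*sin(a)^2 - 8*sin(a) - 7)*cos(a)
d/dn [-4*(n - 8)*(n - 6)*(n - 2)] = -12*n^2 + 128*n - 304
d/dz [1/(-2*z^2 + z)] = (4*z - 1)/(z^2*(2*z - 1)^2)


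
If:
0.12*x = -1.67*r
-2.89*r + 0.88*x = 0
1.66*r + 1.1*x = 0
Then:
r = 0.00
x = 0.00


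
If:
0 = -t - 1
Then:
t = -1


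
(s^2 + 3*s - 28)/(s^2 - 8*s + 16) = (s + 7)/(s - 4)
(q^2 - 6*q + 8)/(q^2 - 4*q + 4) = (q - 4)/(q - 2)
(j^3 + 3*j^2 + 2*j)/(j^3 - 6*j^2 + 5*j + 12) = j*(j + 2)/(j^2 - 7*j + 12)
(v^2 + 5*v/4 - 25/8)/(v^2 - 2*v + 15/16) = 2*(2*v + 5)/(4*v - 3)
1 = 1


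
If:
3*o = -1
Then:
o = -1/3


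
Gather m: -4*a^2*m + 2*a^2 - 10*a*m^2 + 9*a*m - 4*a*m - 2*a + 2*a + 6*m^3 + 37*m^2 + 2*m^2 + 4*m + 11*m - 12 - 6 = 2*a^2 + 6*m^3 + m^2*(39 - 10*a) + m*(-4*a^2 + 5*a + 15) - 18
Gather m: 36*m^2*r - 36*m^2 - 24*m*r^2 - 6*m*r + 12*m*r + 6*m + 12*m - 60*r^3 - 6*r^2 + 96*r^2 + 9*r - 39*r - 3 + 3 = m^2*(36*r - 36) + m*(-24*r^2 + 6*r + 18) - 60*r^3 + 90*r^2 - 30*r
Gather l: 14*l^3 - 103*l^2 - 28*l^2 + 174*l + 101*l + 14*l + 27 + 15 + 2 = 14*l^3 - 131*l^2 + 289*l + 44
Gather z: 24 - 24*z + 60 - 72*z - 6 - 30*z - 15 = 63 - 126*z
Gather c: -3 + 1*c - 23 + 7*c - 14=8*c - 40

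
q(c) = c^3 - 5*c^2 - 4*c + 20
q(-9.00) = -1078.00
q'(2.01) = -11.98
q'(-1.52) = 18.13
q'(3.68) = -0.17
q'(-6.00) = 164.00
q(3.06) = -10.41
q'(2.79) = -8.55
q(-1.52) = 11.02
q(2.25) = -2.92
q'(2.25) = -11.31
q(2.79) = -8.36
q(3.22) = -11.34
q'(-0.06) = -3.39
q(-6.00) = -352.00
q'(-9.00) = 329.00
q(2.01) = -0.12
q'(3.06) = -6.51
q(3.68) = -12.60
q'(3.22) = -5.09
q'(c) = 3*c^2 - 10*c - 4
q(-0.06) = 20.22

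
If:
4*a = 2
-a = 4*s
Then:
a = 1/2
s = -1/8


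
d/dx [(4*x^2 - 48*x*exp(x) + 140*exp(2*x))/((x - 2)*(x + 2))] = 8*(-6*x^3*exp(x) + 35*x^2*exp(2*x) + 6*x^2*exp(x) - 35*x*exp(2*x) + 24*x*exp(x) - 4*x - 140*exp(2*x) + 24*exp(x))/(x^4 - 8*x^2 + 16)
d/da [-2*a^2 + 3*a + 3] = 3 - 4*a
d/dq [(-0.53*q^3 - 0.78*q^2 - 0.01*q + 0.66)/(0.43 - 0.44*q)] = (0.4664*q^3 - 0.3405*q^2 - 0.6708*q + 0.2861)/(0.1936*q^2 - 0.3784*q + 0.1849)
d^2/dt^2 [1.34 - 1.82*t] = 0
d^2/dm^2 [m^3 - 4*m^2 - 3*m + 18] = 6*m - 8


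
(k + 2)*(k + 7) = k^2 + 9*k + 14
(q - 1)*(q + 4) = q^2 + 3*q - 4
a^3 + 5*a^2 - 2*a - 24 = (a - 2)*(a + 3)*(a + 4)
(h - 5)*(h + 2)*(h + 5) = h^3 + 2*h^2 - 25*h - 50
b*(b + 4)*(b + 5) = b^3 + 9*b^2 + 20*b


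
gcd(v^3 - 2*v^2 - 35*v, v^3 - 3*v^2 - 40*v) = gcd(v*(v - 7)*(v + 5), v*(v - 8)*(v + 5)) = v^2 + 5*v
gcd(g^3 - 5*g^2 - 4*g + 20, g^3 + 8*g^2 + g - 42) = g - 2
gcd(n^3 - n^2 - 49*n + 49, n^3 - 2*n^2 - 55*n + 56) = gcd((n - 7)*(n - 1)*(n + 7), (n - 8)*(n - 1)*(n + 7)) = n^2 + 6*n - 7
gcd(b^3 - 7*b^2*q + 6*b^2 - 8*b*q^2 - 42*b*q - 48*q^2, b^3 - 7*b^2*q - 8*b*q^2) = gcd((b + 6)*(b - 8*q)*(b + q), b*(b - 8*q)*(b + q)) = -b^2 + 7*b*q + 8*q^2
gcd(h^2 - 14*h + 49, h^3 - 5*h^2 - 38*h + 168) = h - 7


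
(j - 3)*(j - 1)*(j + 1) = j^3 - 3*j^2 - j + 3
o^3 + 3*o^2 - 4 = (o - 1)*(o + 2)^2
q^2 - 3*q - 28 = (q - 7)*(q + 4)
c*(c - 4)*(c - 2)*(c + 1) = c^4 - 5*c^3 + 2*c^2 + 8*c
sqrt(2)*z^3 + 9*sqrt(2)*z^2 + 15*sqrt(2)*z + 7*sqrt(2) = (z + 1)*(z + 7)*(sqrt(2)*z + sqrt(2))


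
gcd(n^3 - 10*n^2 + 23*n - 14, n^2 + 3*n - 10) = n - 2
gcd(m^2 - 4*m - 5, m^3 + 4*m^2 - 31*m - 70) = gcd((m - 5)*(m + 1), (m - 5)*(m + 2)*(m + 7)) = m - 5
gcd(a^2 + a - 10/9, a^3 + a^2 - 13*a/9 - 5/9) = a + 5/3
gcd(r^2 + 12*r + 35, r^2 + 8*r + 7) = r + 7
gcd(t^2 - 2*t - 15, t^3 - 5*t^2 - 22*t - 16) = 1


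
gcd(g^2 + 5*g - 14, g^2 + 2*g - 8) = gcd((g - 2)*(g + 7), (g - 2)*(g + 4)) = g - 2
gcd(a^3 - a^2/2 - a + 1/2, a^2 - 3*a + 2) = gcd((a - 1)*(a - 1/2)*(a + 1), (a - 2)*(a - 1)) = a - 1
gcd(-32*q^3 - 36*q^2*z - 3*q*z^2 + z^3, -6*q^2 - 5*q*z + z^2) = q + z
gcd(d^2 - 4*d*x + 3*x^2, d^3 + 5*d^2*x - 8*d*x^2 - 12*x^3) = 1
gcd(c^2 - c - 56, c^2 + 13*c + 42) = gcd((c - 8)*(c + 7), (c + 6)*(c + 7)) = c + 7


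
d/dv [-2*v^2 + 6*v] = 6 - 4*v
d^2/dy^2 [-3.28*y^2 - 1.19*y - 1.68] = -6.56000000000000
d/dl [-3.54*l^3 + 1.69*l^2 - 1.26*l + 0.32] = -10.62*l^2 + 3.38*l - 1.26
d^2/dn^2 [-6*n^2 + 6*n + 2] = -12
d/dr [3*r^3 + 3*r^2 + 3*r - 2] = 9*r^2 + 6*r + 3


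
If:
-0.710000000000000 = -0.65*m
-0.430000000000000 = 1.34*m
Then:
No Solution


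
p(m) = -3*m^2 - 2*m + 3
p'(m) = -6*m - 2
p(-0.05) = 3.09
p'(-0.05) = -1.70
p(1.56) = -7.42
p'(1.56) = -11.36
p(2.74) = -25.00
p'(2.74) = -18.44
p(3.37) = -37.81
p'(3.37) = -22.22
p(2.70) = -24.27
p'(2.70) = -18.20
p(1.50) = -6.75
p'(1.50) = -11.00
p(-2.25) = -7.69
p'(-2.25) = 11.50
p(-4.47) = -48.00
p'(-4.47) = 24.82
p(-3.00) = -18.00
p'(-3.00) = 16.00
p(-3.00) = -18.00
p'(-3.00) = 16.00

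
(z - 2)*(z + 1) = z^2 - z - 2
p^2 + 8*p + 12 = (p + 2)*(p + 6)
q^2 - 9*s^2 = (q - 3*s)*(q + 3*s)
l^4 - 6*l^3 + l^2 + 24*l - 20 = (l - 5)*(l - 2)*(l - 1)*(l + 2)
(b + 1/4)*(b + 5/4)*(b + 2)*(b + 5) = b^4 + 17*b^3/2 + 333*b^2/16 + 275*b/16 + 25/8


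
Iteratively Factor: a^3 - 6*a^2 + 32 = (a + 2)*(a^2 - 8*a + 16) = (a - 4)*(a + 2)*(a - 4)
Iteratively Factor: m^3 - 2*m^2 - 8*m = (m - 4)*(m^2 + 2*m) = m*(m - 4)*(m + 2)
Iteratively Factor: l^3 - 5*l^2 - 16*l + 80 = (l - 4)*(l^2 - l - 20) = (l - 5)*(l - 4)*(l + 4)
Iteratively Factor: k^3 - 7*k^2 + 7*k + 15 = (k + 1)*(k^2 - 8*k + 15) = (k - 3)*(k + 1)*(k - 5)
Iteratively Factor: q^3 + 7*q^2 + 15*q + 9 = (q + 3)*(q^2 + 4*q + 3) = (q + 1)*(q + 3)*(q + 3)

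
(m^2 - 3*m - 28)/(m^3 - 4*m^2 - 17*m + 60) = (m - 7)/(m^2 - 8*m + 15)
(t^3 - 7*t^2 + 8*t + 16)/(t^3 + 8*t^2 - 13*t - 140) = (t^2 - 3*t - 4)/(t^2 + 12*t + 35)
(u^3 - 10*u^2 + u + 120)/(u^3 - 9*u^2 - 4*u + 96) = (u - 5)/(u - 4)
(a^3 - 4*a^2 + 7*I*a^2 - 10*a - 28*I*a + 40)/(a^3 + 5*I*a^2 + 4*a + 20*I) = (a - 4)/(a - 2*I)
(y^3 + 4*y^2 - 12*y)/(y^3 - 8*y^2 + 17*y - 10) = y*(y + 6)/(y^2 - 6*y + 5)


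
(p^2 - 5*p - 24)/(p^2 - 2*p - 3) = (-p^2 + 5*p + 24)/(-p^2 + 2*p + 3)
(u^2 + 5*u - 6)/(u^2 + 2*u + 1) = (u^2 + 5*u - 6)/(u^2 + 2*u + 1)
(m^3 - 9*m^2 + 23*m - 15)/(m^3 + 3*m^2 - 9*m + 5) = (m^2 - 8*m + 15)/(m^2 + 4*m - 5)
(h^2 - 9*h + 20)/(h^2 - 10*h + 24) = (h - 5)/(h - 6)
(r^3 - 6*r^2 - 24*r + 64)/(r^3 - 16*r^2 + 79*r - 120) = (r^2 + 2*r - 8)/(r^2 - 8*r + 15)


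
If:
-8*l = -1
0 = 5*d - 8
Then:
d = 8/5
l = 1/8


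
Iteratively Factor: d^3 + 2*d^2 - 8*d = (d + 4)*(d^2 - 2*d) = d*(d + 4)*(d - 2)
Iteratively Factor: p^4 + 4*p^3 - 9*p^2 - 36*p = (p + 4)*(p^3 - 9*p) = (p + 3)*(p + 4)*(p^2 - 3*p) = (p - 3)*(p + 3)*(p + 4)*(p)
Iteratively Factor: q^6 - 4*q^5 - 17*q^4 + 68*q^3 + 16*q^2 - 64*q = (q - 4)*(q^5 - 17*q^3 + 16*q) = (q - 4)*(q - 1)*(q^4 + q^3 - 16*q^2 - 16*q) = (q - 4)*(q - 1)*(q + 1)*(q^3 - 16*q) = (q - 4)*(q - 1)*(q + 1)*(q + 4)*(q^2 - 4*q) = q*(q - 4)*(q - 1)*(q + 1)*(q + 4)*(q - 4)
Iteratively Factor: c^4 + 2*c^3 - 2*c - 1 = (c + 1)*(c^3 + c^2 - c - 1) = (c - 1)*(c + 1)*(c^2 + 2*c + 1) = (c - 1)*(c + 1)^2*(c + 1)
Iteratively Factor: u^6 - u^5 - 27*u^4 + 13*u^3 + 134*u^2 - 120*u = (u)*(u^5 - u^4 - 27*u^3 + 13*u^2 + 134*u - 120) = u*(u - 2)*(u^4 + u^3 - 25*u^2 - 37*u + 60) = u*(u - 2)*(u - 1)*(u^3 + 2*u^2 - 23*u - 60) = u*(u - 5)*(u - 2)*(u - 1)*(u^2 + 7*u + 12) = u*(u - 5)*(u - 2)*(u - 1)*(u + 3)*(u + 4)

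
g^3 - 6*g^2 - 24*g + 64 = (g - 8)*(g - 2)*(g + 4)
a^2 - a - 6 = (a - 3)*(a + 2)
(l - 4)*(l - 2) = l^2 - 6*l + 8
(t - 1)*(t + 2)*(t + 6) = t^3 + 7*t^2 + 4*t - 12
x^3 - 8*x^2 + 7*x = x*(x - 7)*(x - 1)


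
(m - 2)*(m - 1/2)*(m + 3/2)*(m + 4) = m^4 + 3*m^3 - 27*m^2/4 - 19*m/2 + 6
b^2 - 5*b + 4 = (b - 4)*(b - 1)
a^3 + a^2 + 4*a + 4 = (a + 1)*(a - 2*I)*(a + 2*I)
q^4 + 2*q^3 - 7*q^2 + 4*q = q*(q - 1)^2*(q + 4)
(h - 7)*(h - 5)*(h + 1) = h^3 - 11*h^2 + 23*h + 35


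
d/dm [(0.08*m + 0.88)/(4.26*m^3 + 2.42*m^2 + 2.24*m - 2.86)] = (0.3408*m^3 + 0.1936*m^2 + 0.1792*m - (0.08*m + 0.88)*(12.78*m^2 + 4.84*m + 2.24) - 0.2288)/(4.26*m^3 + 2.42*m^2 + 2.24*m - 2.86)^2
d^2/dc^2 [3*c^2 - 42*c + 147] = 6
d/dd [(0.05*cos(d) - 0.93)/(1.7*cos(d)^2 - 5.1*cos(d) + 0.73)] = (0.085*cos(d)^2 - 3.162*cos(d) + 4.7065)*sin(d)/(2.89*cos(d)^4 - 17.34*cos(d)^3 + 28.492*cos(d)^2 - 7.446*cos(d) + 0.5329)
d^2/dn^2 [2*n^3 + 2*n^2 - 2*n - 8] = 12*n + 4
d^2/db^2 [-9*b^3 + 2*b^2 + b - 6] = 4 - 54*b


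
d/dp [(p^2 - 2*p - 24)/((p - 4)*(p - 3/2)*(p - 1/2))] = 4*(-4*p^4 + 16*p^3 + 275*p^2 - 1176*p + 864)/(16*p^6 - 192*p^5 + 856*p^4 - 1776*p^3 + 1801*p^2 - 840*p + 144)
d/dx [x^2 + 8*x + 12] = 2*x + 8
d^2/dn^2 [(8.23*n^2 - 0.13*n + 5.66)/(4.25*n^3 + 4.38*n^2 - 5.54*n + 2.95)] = (297.30875*n^6 - 14.0887499999999*n^5 + 2374.9374*n^4 + 629.499198*n^3 - 766.566456*n^2 - 1239.741312*n + 340.157162)/(76.765625*n^9 + 237.34125*n^8 - 55.59765*n^7 - 374.881803*n^6 + 401.958672*n^5 + 156.323064*n^4 - 488.568629*n^3 + 385.97151*n^2 - 144.63555*n + 25.672375)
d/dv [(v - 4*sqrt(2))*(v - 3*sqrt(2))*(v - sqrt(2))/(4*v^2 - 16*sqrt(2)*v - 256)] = (v^4 - 8*sqrt(2)*v^3 - 166*v^2 + 1072*sqrt(2)*v - 2624)/(4*(v^4 - 8*sqrt(2)*v^3 - 96*v^2 + 512*sqrt(2)*v + 4096))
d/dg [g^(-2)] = -2/g^3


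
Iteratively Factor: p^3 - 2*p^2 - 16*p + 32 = (p + 4)*(p^2 - 6*p + 8) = (p - 4)*(p + 4)*(p - 2)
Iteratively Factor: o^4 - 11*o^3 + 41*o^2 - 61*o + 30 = (o - 1)*(o^3 - 10*o^2 + 31*o - 30) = (o - 3)*(o - 1)*(o^2 - 7*o + 10) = (o - 5)*(o - 3)*(o - 1)*(o - 2)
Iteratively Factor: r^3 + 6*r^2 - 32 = (r + 4)*(r^2 + 2*r - 8) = (r - 2)*(r + 4)*(r + 4)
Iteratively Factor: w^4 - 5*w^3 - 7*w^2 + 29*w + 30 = (w - 3)*(w^3 - 2*w^2 - 13*w - 10) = (w - 3)*(w + 2)*(w^2 - 4*w - 5) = (w - 3)*(w + 1)*(w + 2)*(w - 5)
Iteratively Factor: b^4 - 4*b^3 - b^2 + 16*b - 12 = (b + 2)*(b^3 - 6*b^2 + 11*b - 6) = (b - 1)*(b + 2)*(b^2 - 5*b + 6) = (b - 3)*(b - 1)*(b + 2)*(b - 2)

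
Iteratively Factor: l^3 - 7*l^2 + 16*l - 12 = (l - 3)*(l^2 - 4*l + 4) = (l - 3)*(l - 2)*(l - 2)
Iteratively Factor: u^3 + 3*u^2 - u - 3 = (u - 1)*(u^2 + 4*u + 3) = (u - 1)*(u + 1)*(u + 3)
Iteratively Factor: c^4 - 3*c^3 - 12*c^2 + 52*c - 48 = (c - 3)*(c^3 - 12*c + 16) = (c - 3)*(c - 2)*(c^2 + 2*c - 8) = (c - 3)*(c - 2)^2*(c + 4)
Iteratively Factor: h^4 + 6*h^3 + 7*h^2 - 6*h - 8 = (h + 4)*(h^3 + 2*h^2 - h - 2) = (h - 1)*(h + 4)*(h^2 + 3*h + 2) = (h - 1)*(h + 1)*(h + 4)*(h + 2)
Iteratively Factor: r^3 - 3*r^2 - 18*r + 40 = (r - 2)*(r^2 - r - 20) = (r - 5)*(r - 2)*(r + 4)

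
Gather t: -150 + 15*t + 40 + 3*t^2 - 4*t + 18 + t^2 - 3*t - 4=4*t^2 + 8*t - 96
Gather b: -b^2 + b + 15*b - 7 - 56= -b^2 + 16*b - 63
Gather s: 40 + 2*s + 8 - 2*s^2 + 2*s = -2*s^2 + 4*s + 48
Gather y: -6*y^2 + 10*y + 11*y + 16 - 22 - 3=-6*y^2 + 21*y - 9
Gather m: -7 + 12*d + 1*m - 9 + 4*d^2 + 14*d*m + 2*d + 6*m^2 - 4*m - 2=4*d^2 + 14*d + 6*m^2 + m*(14*d - 3) - 18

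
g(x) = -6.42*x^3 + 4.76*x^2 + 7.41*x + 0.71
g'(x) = -19.26*x^2 + 9.52*x + 7.41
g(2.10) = -22.19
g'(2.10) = -57.53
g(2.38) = -41.24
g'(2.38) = -79.03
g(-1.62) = 28.49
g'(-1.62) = -58.56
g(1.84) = -9.53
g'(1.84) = -40.28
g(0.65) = 5.77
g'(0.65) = 5.46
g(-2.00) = 56.29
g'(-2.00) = -88.67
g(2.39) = -42.04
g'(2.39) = -79.85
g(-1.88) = 46.26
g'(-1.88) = -78.56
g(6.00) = -1170.19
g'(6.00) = -628.83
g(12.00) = -10318.69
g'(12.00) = -2651.79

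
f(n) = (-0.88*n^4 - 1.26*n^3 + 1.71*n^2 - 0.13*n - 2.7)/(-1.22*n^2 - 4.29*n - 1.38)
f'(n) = (2.44*n + 4.29)*(-0.88*n^4 - 1.26*n^3 + 1.71*n^2 - 0.13*n - 2.7)/(-1.22*n^2 - 4.29*n - 1.38)^2 + (-3.52*n^3 - 3.78*n^2 + 3.42*n - 0.13)/(-1.22*n^2 - 4.29*n - 1.38) = (2.1472*n^5 + 12.8628*n^4 + 15.6684*n^3 - 2.2781*n^2 - 11.3076*n - 11.4036)/(1.4884*n^4 + 10.4676*n^3 + 21.7713*n^2 + 11.8404*n + 1.9044)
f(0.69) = 0.53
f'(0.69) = -0.49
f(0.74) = 0.50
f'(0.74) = -0.38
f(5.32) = 14.47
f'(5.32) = 6.28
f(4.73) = 11.00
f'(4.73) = 5.45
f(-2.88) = -21.71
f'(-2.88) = 119.36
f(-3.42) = 53.43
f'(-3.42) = 134.86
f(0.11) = 1.44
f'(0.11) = -3.63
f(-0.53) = -3.69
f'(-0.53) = -24.57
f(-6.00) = 41.34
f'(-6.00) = -8.98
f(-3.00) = -47.41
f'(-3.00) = 380.96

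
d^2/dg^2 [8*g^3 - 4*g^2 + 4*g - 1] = 48*g - 8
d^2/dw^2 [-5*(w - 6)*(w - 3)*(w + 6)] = 30 - 30*w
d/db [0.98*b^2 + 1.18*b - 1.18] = 1.96*b + 1.18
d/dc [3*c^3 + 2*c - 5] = 9*c^2 + 2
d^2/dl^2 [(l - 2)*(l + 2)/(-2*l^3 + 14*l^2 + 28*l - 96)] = (-l^3 - 6*l^2 - 42*l + 22)/(l^6 - 15*l^5 + 3*l^4 + 595*l^3 - 72*l^2 - 8640*l - 13824)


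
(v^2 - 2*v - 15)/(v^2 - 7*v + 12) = (v^2 - 2*v - 15)/(v^2 - 7*v + 12)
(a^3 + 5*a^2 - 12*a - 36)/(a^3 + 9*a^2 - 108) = (a + 2)/(a + 6)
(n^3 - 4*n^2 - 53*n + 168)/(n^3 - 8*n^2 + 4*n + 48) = (n^3 - 4*n^2 - 53*n + 168)/(n^3 - 8*n^2 + 4*n + 48)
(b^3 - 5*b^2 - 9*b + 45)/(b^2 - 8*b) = (b^3 - 5*b^2 - 9*b + 45)/(b*(b - 8))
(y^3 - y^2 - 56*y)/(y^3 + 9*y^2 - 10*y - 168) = y*(y - 8)/(y^2 + 2*y - 24)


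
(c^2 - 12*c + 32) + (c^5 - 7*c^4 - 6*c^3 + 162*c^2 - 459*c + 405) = c^5 - 7*c^4 - 6*c^3 + 163*c^2 - 471*c + 437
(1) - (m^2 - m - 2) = -m^2 + m + 3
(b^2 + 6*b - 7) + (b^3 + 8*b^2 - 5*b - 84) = b^3 + 9*b^2 + b - 91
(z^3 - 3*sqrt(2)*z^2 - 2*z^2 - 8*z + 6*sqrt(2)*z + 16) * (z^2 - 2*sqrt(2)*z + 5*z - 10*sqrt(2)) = z^5 - 5*sqrt(2)*z^4 + 3*z^4 - 15*sqrt(2)*z^3 - 6*z^3 + 12*z^2 + 66*sqrt(2)*z^2 - 40*z + 48*sqrt(2)*z - 160*sqrt(2)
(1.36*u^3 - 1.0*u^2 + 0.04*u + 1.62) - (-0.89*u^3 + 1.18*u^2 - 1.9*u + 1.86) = 2.25*u^3 - 2.18*u^2 + 1.94*u - 0.24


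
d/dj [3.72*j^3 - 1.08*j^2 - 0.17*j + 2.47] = 11.16*j^2 - 2.16*j - 0.17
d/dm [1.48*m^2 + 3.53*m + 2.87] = 2.96*m + 3.53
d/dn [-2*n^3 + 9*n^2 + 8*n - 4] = -6*n^2 + 18*n + 8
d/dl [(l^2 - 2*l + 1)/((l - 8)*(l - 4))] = 2*(-5*l^2 + 31*l - 26)/(l^4 - 24*l^3 + 208*l^2 - 768*l + 1024)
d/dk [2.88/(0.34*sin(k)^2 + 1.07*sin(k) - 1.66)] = -(1.9584*sin(k) + 3.0816)*cos(k)/(0.34*sin(k)^2 + 1.07*sin(k) - 1.66)^2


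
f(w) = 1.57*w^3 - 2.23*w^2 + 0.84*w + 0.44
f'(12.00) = 625.56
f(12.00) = 2402.36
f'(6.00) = 143.64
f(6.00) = 264.32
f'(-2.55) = 42.84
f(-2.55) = -42.24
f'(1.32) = 3.16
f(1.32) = 1.27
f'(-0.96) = 9.46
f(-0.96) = -3.81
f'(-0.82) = 7.66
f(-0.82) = -2.61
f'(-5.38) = 161.16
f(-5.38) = -313.11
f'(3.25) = 36.09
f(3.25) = 33.51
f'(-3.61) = 78.32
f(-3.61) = -105.52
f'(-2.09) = 30.74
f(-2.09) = -25.39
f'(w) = 4.71*w^2 - 4.46*w + 0.84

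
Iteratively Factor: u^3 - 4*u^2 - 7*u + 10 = (u - 5)*(u^2 + u - 2) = (u - 5)*(u - 1)*(u + 2)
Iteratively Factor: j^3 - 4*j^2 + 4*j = (j - 2)*(j^2 - 2*j) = (j - 2)^2*(j)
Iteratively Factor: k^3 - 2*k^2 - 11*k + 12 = (k + 3)*(k^2 - 5*k + 4) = (k - 1)*(k + 3)*(k - 4)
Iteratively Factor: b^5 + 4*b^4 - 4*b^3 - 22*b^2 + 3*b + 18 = (b + 1)*(b^4 + 3*b^3 - 7*b^2 - 15*b + 18) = (b - 1)*(b + 1)*(b^3 + 4*b^2 - 3*b - 18) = (b - 1)*(b + 1)*(b + 3)*(b^2 + b - 6) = (b - 1)*(b + 1)*(b + 3)^2*(b - 2)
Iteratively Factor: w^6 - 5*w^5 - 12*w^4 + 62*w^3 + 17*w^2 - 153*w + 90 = (w + 3)*(w^5 - 8*w^4 + 12*w^3 + 26*w^2 - 61*w + 30) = (w + 2)*(w + 3)*(w^4 - 10*w^3 + 32*w^2 - 38*w + 15) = (w - 1)*(w + 2)*(w + 3)*(w^3 - 9*w^2 + 23*w - 15) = (w - 3)*(w - 1)*(w + 2)*(w + 3)*(w^2 - 6*w + 5) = (w - 5)*(w - 3)*(w - 1)*(w + 2)*(w + 3)*(w - 1)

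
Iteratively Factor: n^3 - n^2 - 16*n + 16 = (n - 4)*(n^2 + 3*n - 4) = (n - 4)*(n + 4)*(n - 1)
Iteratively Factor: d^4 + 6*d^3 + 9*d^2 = (d)*(d^3 + 6*d^2 + 9*d) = d*(d + 3)*(d^2 + 3*d) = d^2*(d + 3)*(d + 3)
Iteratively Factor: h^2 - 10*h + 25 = (h - 5)*(h - 5)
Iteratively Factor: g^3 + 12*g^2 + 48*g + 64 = (g + 4)*(g^2 + 8*g + 16) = (g + 4)^2*(g + 4)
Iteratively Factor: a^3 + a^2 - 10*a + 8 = (a - 1)*(a^2 + 2*a - 8) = (a - 1)*(a + 4)*(a - 2)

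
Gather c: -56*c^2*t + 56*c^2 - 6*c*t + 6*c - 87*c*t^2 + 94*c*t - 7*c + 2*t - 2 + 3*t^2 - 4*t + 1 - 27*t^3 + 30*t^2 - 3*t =c^2*(56 - 56*t) + c*(-87*t^2 + 88*t - 1) - 27*t^3 + 33*t^2 - 5*t - 1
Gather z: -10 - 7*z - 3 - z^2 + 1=-z^2 - 7*z - 12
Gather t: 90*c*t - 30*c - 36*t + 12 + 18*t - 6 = -30*c + t*(90*c - 18) + 6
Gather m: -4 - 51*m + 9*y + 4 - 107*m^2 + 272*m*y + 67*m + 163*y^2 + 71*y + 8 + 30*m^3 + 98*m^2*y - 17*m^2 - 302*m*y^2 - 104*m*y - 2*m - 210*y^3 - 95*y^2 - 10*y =30*m^3 + m^2*(98*y - 124) + m*(-302*y^2 + 168*y + 14) - 210*y^3 + 68*y^2 + 70*y + 8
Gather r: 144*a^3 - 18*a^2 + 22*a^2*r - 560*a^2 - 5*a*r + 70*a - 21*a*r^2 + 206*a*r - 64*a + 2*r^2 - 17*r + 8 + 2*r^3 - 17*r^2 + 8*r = 144*a^3 - 578*a^2 + 6*a + 2*r^3 + r^2*(-21*a - 15) + r*(22*a^2 + 201*a - 9) + 8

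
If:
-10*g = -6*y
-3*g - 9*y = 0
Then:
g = 0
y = 0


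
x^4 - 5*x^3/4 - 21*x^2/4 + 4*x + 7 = (x - 2)^2*(x + 1)*(x + 7/4)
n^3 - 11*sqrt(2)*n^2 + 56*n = n*(n - 7*sqrt(2))*(n - 4*sqrt(2))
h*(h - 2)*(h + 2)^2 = h^4 + 2*h^3 - 4*h^2 - 8*h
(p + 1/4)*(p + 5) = p^2 + 21*p/4 + 5/4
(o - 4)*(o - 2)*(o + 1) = o^3 - 5*o^2 + 2*o + 8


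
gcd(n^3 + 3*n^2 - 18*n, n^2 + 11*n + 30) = n + 6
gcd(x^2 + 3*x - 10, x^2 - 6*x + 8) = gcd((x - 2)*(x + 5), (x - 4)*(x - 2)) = x - 2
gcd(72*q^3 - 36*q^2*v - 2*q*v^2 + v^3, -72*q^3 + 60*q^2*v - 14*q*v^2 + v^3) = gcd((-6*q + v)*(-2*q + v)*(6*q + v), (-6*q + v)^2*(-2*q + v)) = 12*q^2 - 8*q*v + v^2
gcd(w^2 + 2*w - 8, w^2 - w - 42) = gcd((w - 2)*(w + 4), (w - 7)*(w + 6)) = 1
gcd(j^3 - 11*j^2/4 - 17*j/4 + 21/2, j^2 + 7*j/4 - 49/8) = j - 7/4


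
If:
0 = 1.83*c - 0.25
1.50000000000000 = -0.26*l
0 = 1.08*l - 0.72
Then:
No Solution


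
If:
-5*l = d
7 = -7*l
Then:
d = 5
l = -1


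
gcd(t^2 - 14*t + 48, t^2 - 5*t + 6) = 1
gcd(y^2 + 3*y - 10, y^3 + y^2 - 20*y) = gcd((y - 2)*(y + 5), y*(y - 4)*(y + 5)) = y + 5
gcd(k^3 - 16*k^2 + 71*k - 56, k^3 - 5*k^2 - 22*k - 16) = k - 8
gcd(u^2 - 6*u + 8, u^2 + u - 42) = 1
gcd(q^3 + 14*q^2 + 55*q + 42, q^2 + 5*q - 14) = q + 7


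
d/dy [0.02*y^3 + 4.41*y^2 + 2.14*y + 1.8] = 0.06*y^2 + 8.82*y + 2.14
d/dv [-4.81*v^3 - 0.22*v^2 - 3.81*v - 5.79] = -14.43*v^2 - 0.44*v - 3.81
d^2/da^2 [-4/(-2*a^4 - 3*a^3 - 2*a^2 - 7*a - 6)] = 8*(-(12*a^2 + 9*a + 2)*(2*a^4 + 3*a^3 + 2*a^2 + 7*a + 6) + (8*a^3 + 9*a^2 + 4*a + 7)^2)/(2*a^4 + 3*a^3 + 2*a^2 + 7*a + 6)^3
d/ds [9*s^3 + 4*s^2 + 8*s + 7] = 27*s^2 + 8*s + 8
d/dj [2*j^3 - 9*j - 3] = 6*j^2 - 9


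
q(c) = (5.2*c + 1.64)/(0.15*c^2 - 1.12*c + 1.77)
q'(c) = (1.12 - 0.3*c)*(5.2*c + 1.64)/(0.15*c^2 - 1.12*c + 1.77)^2 + 5.2/(0.15*c^2 - 1.12*c + 1.77)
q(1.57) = 25.71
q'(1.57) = 57.39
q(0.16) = 1.55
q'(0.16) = 4.30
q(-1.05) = -1.23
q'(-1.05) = 1.11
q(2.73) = -93.34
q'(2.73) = 134.94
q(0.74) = 5.36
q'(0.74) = 9.79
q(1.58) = 26.29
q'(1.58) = 59.18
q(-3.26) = -2.18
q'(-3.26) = 0.09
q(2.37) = -333.55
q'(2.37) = 3134.39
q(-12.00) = -1.65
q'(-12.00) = -0.07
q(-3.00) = -2.15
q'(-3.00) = 0.13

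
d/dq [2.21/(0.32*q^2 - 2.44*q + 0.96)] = (5.3924 - 1.4144*q)/(0.32*q^2 - 2.44*q + 0.96)^2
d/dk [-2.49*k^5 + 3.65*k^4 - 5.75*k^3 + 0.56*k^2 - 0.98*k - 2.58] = -12.45*k^4 + 14.6*k^3 - 17.25*k^2 + 1.12*k - 0.98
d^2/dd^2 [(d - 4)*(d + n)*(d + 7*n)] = 6*d + 16*n - 8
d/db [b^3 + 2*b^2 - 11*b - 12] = 3*b^2 + 4*b - 11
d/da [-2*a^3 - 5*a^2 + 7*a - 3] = -6*a^2 - 10*a + 7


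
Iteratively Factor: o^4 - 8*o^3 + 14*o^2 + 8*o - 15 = (o - 1)*(o^3 - 7*o^2 + 7*o + 15) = (o - 5)*(o - 1)*(o^2 - 2*o - 3) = (o - 5)*(o - 1)*(o + 1)*(o - 3)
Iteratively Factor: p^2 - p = (p - 1)*(p)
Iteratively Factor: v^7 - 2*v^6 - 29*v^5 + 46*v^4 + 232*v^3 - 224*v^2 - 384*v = (v - 2)*(v^6 - 29*v^4 - 12*v^3 + 208*v^2 + 192*v) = (v - 2)*(v + 1)*(v^5 - v^4 - 28*v^3 + 16*v^2 + 192*v) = (v - 2)*(v + 1)*(v + 4)*(v^4 - 5*v^3 - 8*v^2 + 48*v) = v*(v - 2)*(v + 1)*(v + 4)*(v^3 - 5*v^2 - 8*v + 48) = v*(v - 4)*(v - 2)*(v + 1)*(v + 4)*(v^2 - v - 12) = v*(v - 4)^2*(v - 2)*(v + 1)*(v + 4)*(v + 3)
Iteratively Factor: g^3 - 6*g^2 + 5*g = (g - 1)*(g^2 - 5*g) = (g - 5)*(g - 1)*(g)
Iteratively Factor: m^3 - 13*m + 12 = (m - 3)*(m^2 + 3*m - 4) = (m - 3)*(m - 1)*(m + 4)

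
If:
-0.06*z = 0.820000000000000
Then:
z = -13.67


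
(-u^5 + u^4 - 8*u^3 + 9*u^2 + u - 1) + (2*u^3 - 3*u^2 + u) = -u^5 + u^4 - 6*u^3 + 6*u^2 + 2*u - 1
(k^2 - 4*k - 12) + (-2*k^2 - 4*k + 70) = -k^2 - 8*k + 58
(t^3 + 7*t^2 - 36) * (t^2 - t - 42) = t^5 + 6*t^4 - 49*t^3 - 330*t^2 + 36*t + 1512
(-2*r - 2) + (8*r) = 6*r - 2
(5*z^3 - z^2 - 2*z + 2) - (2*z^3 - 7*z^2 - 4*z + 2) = 3*z^3 + 6*z^2 + 2*z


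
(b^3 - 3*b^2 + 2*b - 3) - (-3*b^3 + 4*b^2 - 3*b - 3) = 4*b^3 - 7*b^2 + 5*b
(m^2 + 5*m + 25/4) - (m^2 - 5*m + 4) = 10*m + 9/4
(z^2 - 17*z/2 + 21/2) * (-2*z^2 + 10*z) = -2*z^4 + 27*z^3 - 106*z^2 + 105*z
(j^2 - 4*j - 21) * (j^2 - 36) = j^4 - 4*j^3 - 57*j^2 + 144*j + 756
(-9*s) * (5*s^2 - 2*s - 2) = -45*s^3 + 18*s^2 + 18*s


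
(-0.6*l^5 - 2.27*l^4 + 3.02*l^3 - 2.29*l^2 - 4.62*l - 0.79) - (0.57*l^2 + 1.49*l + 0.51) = -0.6*l^5 - 2.27*l^4 + 3.02*l^3 - 2.86*l^2 - 6.11*l - 1.3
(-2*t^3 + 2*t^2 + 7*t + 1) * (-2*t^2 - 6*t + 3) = 4*t^5 + 8*t^4 - 32*t^3 - 38*t^2 + 15*t + 3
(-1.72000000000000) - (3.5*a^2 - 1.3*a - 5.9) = -3.5*a^2 + 1.3*a + 4.18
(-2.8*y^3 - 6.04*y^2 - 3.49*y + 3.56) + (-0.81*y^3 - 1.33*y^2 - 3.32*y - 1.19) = -3.61*y^3 - 7.37*y^2 - 6.81*y + 2.37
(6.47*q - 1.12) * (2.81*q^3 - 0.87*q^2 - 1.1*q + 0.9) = 18.1807*q^4 - 8.7761*q^3 - 6.1426*q^2 + 7.055*q - 1.008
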